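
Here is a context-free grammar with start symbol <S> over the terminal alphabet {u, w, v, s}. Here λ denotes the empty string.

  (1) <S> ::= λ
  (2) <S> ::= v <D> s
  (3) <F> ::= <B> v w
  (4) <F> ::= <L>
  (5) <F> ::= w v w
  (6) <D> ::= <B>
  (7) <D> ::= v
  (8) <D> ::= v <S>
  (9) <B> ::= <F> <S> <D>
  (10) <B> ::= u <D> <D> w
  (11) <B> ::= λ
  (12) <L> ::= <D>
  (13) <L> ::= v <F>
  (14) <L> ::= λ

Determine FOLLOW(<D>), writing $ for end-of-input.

FIRST(<S>): from <S>::=λ we get {λ}; from <S>::=v <D> s we get {v}. So FIRST(<S>) = {λ, v}.
FIRST(<F>): from <F>::=<B> v w we get {u, v, w}; from <F>::=<L> we get {λ, u, v, w}; from <F>::=w v w we get {w}. So FIRST(<F>) = {λ, u, v, w}.
FIRST(<D>): from <D>::=<B> we get {λ, u, v, w}; from <D>::=v we get {v}; from <D>::=v <S> we get {v}. So FIRST(<D>) = {λ, u, v, w}.
FIRST(<B>): from <B>::=<F> <S> <D> we get {λ, u, v, w}; from <B>::=u <D> <D> w we get {u}; from <B>::=λ we get {λ}. So FIRST(<B>) = {λ, u, v, w}.
FIRST(<L>): from <L>::=<D> we get {λ, u, v, w}; from <L>::=v <F> we get {v}; from <L>::=λ we get {λ}. So FIRST(<L>) = {λ, u, v, w}.
FOLLOW(<S>) includes $ since <S> is the start symbol.
FOLLOW(<S>): in <D>::=v <S>, the suffix after <S> is empty, so FOLLOW(<S>) ⊇ FOLLOW(<D>) = {s, u, v, w}; in <B>::=<F> <S> <D>, <S> is followed by <D> with FIRST {λ, u, v, w}; in <B>::=<F> <S> <D>, the suffix after <S> is nullable, so FOLLOW(<S>) ⊇ FOLLOW(<B>) = {s, u, v, w}. Thus FOLLOW(<S>) = {$, s, u, v, w}.
FOLLOW(<F>): in <B>::=<F> <S> <D>, <F> is followed by <S> <D> with FIRST {λ, u, v, w}; in <B>::=<F> <S> <D>, the suffix after <F> is nullable, so FOLLOW(<F>) ⊇ FOLLOW(<B>) = {s, u, v, w}; in <L>::=v <F>, the suffix after <F> is empty, so FOLLOW(<F>) ⊇ FOLLOW(<L>) = {s, u, v, w}. Thus FOLLOW(<F>) = {s, u, v, w}.
FOLLOW(<L>): in <F>::=<L>, the suffix after <L> is empty, so FOLLOW(<L>) ⊇ FOLLOW(<F>) = {s, u, v, w}. Thus FOLLOW(<L>) = {s, u, v, w}.
FOLLOW(<D>): in <S>::=v <D> s, <D> is followed by s with FIRST {s}; in <B>::=<F> <S> <D>, the suffix after <D> is empty, so FOLLOW(<D>) ⊇ FOLLOW(<B>) = {s, u, v, w}; in <B>::=u <D> <D> w (occurrence 1), <D> is followed by <D> w with FIRST {u, v, w}; in <B>::=u <D> <D> w (occurrence 2), <D> is followed by w with FIRST {w}; in <L>::=<D>, the suffix after <D> is empty, so FOLLOW(<D>) ⊇ FOLLOW(<L>) = {s, u, v, w}. Thus FOLLOW(<D>) = {s, u, v, w}.
FOLLOW(<B>): in <F>::=<B> v w, <B> is followed by v w with FIRST {v}; in <D>::=<B>, the suffix after <B> is empty, so FOLLOW(<B>) ⊇ FOLLOW(<D>) = {s, u, v, w}. Thus FOLLOW(<B>) = {s, u, v, w}.

{s, u, v, w}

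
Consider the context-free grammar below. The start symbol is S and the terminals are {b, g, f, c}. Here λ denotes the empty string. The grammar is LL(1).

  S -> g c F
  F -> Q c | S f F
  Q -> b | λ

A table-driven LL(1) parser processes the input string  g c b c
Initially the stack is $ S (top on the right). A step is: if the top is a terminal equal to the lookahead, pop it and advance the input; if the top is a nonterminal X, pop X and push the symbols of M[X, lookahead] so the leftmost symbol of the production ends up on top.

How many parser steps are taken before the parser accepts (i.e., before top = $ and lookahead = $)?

     Stack    Input      Action
  1  $ S      g c b c $  expand S -> g c F
  2  $ F c g  g c b c $  match g
  3  $ F c    c b c $    match c
  4  $ F      b c $      expand F -> Q c
  5  $ c Q    b c $      expand Q -> b
  6  $ c b    b c $      match b
  7  $ c      c $        match c
Accept reached after 7 steps.

7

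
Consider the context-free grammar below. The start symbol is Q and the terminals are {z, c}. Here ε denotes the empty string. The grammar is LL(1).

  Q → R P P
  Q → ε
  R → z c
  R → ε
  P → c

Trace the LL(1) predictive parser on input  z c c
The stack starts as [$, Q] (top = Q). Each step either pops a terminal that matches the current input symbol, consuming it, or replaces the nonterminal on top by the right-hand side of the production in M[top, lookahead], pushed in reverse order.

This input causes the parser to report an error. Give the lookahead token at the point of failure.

step 1: stack=$ Q  input=z c c $  — expand Q → R P P
step 2: stack=$ P P R  input=z c c $  — expand R → z c
step 3: stack=$ P P c z  input=z c c $  — match z
step 4: stack=$ P P c  input=c c $  — match c
step 5: stack=$ P P  input=c $  — expand P → c
step 6: stack=$ P c  input=c $  — match c
step 7: stack=$ P  input=$  — error: M[P, $] is empty

$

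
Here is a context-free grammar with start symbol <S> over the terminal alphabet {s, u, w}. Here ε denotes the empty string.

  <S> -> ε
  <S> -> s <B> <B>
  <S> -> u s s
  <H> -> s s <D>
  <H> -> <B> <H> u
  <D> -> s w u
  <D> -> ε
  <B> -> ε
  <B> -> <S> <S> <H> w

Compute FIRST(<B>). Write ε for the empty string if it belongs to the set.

{ε, s, u}

FIRST(<S>): from <S>->ε we get {ε}; from <S>->s <B> <B> we get {s}; from <S>->u s s we get {u}. So FIRST(<S>) = {ε, s, u}.
FIRST(<D>): from <D>->s w u we get {s}; from <D>->ε we get {ε}. So FIRST(<D>) = {ε, s}.
FIRST(<H>): from <H>->s s <D> we get {s}; from <H>-><B> <H> u we get {s, u}. So FIRST(<H>) = {s, u}.
FIRST(<B>): from <B>->ε we get {ε}; from <B>-><S> <S> <H> w we get {s, u}. So FIRST(<B>) = {ε, s, u}.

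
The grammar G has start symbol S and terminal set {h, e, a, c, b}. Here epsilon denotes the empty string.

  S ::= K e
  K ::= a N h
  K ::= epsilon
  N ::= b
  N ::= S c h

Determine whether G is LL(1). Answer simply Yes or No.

FIRST(S) = {a, e}
FIRST(K) = {epsilon, a}
FIRST(N) = {a, b, e}
FOLLOW(S) = {$, c}
FOLLOW(K) = {e}
FOLLOW(N) = {h}
Each cell of M receives at most one production.

Yes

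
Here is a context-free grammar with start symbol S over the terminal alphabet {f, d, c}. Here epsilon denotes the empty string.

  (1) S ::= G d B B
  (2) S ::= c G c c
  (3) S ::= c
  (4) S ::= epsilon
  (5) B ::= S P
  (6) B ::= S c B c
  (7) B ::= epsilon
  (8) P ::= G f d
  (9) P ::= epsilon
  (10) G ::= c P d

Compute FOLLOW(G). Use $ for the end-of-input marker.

{c, d, f}

FIRST(G): from G::=c P d we get {c}. So FIRST(G) = {c}.
FIRST(S): from S::=G d B B we get {c}; from S::=c G c c we get {c}; from S::=c we get {c}; from S::=epsilon we get {epsilon}. So FIRST(S) = {epsilon, c}.
FIRST(P): from P::=G f d we get {c}; from P::=epsilon we get {epsilon}. So FIRST(P) = {epsilon, c}.
FIRST(B): from B::=S P we get {epsilon, c}; from B::=S c B c we get {c}; from B::=epsilon we get {epsilon}. So FIRST(B) = {epsilon, c}.
FOLLOW(S) includes $ since S is the start symbol.
FOLLOW(G): in S::=G d B B, G is followed by d B B with FIRST {d}; in S::=c G c c, G is followed by c c with FIRST {c}; in P::=G f d, G is followed by f d with FIRST {f}. Thus FOLLOW(G) = {c, d, f}.
FOLLOW(S): in B::=S P, S is followed by P with FIRST {epsilon, c}; in B::=S P, the suffix after S is nullable, so FOLLOW(S) ⊇ FOLLOW(B) = {$, c}; in B::=S c B c, S is followed by c B c with FIRST {c}. Thus FOLLOW(S) = {$, c}.
FOLLOW(B): in S::=G d B B (occurrence 1), B is followed by B with FIRST {epsilon, c}; in S::=G d B B (occurrence 1), the suffix after B is nullable, so FOLLOW(B) ⊇ FOLLOW(S) = {$, c}; in S::=G d B B (occurrence 2), the suffix after B is empty, so FOLLOW(B) ⊇ FOLLOW(S) = {$, c}; in B::=S c B c, B is followed by c with FIRST {c}. Thus FOLLOW(B) = {$, c}.
FOLLOW(P): in B::=S P, the suffix after P is empty, so FOLLOW(P) ⊇ FOLLOW(B) = {$, c}; in G::=c P d, P is followed by d with FIRST {d}. Thus FOLLOW(P) = {$, c, d}.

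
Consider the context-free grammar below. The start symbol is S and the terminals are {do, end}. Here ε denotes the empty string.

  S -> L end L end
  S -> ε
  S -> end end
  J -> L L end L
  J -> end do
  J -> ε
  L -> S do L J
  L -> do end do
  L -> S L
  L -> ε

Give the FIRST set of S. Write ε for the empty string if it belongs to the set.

FIRST(S): from S->L end L end we get {do, end}; from S->ε we get {ε}; from S->end end we get {end}. So FIRST(S) = {ε, do, end}.
FIRST(L): from L->S do L J we get {do, end}; from L->do end do we get {do}; from L->S L we get {ε, do, end}; from L->ε we get {ε}. So FIRST(L) = {ε, do, end}.
FIRST(J): from J->L L end L we get {do, end}; from J->end do we get {end}; from J->ε we get {ε}. So FIRST(J) = {ε, do, end}.

{ε, do, end}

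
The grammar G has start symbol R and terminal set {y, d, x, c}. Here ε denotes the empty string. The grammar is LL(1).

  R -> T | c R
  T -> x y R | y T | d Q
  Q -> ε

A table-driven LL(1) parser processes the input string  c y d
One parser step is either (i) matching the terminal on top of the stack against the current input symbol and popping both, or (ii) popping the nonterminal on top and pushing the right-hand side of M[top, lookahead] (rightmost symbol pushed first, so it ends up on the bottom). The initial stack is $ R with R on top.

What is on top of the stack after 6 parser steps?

     Stack  Input    Action
  1  $ R    c y d $  expand R -> c R
  2  $ R c  c y d $  match c
  3  $ R    y d $    expand R -> T
  4  $ T    y d $    expand T -> y T
  5  $ T y  y d $    match y
  6  $ T    d $      expand T -> d Q
Stack after step 6: $ Q d (top = d).

d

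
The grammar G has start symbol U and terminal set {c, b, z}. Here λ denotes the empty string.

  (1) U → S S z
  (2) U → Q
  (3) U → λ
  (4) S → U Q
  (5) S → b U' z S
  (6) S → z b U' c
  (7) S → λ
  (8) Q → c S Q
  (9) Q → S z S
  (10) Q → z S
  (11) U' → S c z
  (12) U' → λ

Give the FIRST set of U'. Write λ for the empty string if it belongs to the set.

FIRST(U): from U→S S z we get {b, c, z}; from U→Q we get {b, c, z}; from U→λ we get {λ}. So FIRST(U) = {λ, b, c, z}.
FIRST(S): from S→U Q we get {b, c, z}; from S→b U' z S we get {b}; from S→z b U' c we get {z}; from S→λ we get {λ}. So FIRST(S) = {λ, b, c, z}.
FIRST(Q): from Q→c S Q we get {c}; from Q→S z S we get {b, c, z}; from Q→z S we get {z}. So FIRST(Q) = {b, c, z}.
FIRST(U'): from U'→S c z we get {b, c, z}; from U'→λ we get {λ}. So FIRST(U') = {λ, b, c, z}.

{λ, b, c, z}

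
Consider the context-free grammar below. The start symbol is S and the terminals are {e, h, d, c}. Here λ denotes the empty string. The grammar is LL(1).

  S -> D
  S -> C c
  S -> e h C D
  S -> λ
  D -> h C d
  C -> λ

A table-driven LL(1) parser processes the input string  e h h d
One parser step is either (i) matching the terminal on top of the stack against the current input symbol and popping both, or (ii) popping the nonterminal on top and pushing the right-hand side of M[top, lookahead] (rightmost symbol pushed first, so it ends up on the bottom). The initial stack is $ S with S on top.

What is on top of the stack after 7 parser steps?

d

step 1: stack=$ S  input=e h h d $  — expand S -> e h C D
step 2: stack=$ D C h e  input=e h h d $  — match e
step 3: stack=$ D C h  input=h h d $  — match h
step 4: stack=$ D C  input=h d $  — expand C -> λ
step 5: stack=$ D  input=h d $  — expand D -> h C d
step 6: stack=$ d C h  input=h d $  — match h
step 7: stack=$ d C  input=d $  — expand C -> λ
Stack after step 7: $ d (top = d).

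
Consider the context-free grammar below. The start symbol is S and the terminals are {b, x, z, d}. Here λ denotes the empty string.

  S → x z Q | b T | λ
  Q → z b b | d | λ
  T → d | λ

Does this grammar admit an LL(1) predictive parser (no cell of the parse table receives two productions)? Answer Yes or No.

Yes

FIRST(S) = {λ, b, x}
FIRST(Q) = {λ, d, z}
FIRST(T) = {λ, d}
FOLLOW(S) = {$}
FOLLOW(Q) = {$}
FOLLOW(T) = {$}
Each cell of M receives at most one production.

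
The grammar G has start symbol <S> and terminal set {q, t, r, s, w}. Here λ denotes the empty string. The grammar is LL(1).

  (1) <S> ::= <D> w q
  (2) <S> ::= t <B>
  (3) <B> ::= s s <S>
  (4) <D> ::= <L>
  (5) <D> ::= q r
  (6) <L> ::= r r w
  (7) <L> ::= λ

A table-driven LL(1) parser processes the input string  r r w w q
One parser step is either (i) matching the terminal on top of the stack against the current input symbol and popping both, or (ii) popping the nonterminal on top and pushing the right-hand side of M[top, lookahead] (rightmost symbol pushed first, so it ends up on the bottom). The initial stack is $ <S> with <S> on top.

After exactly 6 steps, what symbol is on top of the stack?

     Stack        Input        Action
  1  $ <S>        r r w w q $  expand <S> ::= <D> w q
  2  $ q w <D>    r r w w q $  expand <D> ::= <L>
  3  $ q w <L>    r r w w q $  expand <L> ::= r r w
  4  $ q w w r r  r r w w q $  match r
  5  $ q w w r    r w w q $    match r
  6  $ q w w      w w q $      match w
Stack after step 6: $ q w (top = w).

w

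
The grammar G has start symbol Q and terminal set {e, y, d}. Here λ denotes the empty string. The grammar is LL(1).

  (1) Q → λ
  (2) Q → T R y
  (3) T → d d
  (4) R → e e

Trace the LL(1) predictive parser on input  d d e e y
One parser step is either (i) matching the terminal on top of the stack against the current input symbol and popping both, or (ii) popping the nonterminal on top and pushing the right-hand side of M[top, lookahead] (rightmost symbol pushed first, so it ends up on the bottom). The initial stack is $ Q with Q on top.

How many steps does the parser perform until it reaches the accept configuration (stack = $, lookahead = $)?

8

step 1: stack=$ Q  input=d d e e y $  — expand Q → T R y
step 2: stack=$ y R T  input=d d e e y $  — expand T → d d
step 3: stack=$ y R d d  input=d d e e y $  — match d
step 4: stack=$ y R d  input=d e e y $  — match d
step 5: stack=$ y R  input=e e y $  — expand R → e e
step 6: stack=$ y e e  input=e e y $  — match e
step 7: stack=$ y e  input=e y $  — match e
step 8: stack=$ y  input=y $  — match y
Accept reached after 8 steps.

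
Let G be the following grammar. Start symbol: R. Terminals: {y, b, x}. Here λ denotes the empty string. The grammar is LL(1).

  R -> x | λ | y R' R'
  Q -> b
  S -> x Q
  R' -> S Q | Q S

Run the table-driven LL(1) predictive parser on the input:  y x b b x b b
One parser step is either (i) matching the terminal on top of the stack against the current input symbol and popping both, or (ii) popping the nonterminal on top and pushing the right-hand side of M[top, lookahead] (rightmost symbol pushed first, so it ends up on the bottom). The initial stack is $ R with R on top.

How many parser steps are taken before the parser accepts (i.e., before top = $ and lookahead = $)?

16

step 1: stack=$ R  input=y x b b x b b $  — expand R -> y R' R'
step 2: stack=$ R' R' y  input=y x b b x b b $  — match y
step 3: stack=$ R' R'  input=x b b x b b $  — expand R' -> S Q
step 4: stack=$ R' Q S  input=x b b x b b $  — expand S -> x Q
step 5: stack=$ R' Q Q x  input=x b b x b b $  — match x
step 6: stack=$ R' Q Q  input=b b x b b $  — expand Q -> b
step 7: stack=$ R' Q b  input=b b x b b $  — match b
step 8: stack=$ R' Q  input=b x b b $  — expand Q -> b
step 9: stack=$ R' b  input=b x b b $  — match b
step 10: stack=$ R'  input=x b b $  — expand R' -> S Q
step 11: stack=$ Q S  input=x b b $  — expand S -> x Q
step 12: stack=$ Q Q x  input=x b b $  — match x
step 13: stack=$ Q Q  input=b b $  — expand Q -> b
step 14: stack=$ Q b  input=b b $  — match b
step 15: stack=$ Q  input=b $  — expand Q -> b
step 16: stack=$ b  input=b $  — match b
Accept reached after 16 steps.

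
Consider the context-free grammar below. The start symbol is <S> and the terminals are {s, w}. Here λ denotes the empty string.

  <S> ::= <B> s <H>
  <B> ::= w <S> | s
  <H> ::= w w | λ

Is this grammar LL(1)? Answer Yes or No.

Yes

FIRST(<S>) = {s, w}
FIRST(<B>) = {s, w}
FIRST(<H>) = {λ, w}
FOLLOW(<S>) = {$, s}
FOLLOW(<B>) = {s}
FOLLOW(<H>) = {$, s}
Each cell of M receives at most one production.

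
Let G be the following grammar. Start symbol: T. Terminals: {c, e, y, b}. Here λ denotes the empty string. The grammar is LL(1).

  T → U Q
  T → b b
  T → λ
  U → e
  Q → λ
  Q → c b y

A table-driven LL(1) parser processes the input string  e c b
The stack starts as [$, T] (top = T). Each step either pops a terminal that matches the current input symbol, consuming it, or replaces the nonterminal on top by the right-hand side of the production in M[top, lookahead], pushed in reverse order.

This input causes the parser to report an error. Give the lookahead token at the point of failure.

$

step 1: stack=$ T  input=e c b $  — expand T → U Q
step 2: stack=$ Q U  input=e c b $  — expand U → e
step 3: stack=$ Q e  input=e c b $  — match e
step 4: stack=$ Q  input=c b $  — expand Q → c b y
step 5: stack=$ y b c  input=c b $  — match c
step 6: stack=$ y b  input=b $  — match b
step 7: stack=$ y  input=$  — error: top is terminal y but lookahead is $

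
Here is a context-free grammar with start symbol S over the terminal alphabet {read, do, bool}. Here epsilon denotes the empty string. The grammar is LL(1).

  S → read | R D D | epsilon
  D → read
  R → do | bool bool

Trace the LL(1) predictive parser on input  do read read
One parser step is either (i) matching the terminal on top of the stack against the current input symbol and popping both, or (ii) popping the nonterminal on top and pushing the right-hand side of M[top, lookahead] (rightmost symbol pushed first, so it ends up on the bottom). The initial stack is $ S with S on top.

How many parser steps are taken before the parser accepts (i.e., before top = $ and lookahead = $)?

7

     Stack     Input           Action
  1  $ S       do read read $  expand S → R D D
  2  $ D D R   do read read $  expand R → do
  3  $ D D do  do read read $  match do
  4  $ D D     read read $     expand D → read
  5  $ D read  read read $     match read
  6  $ D       read $          expand D → read
  7  $ read    read $          match read
Accept reached after 7 steps.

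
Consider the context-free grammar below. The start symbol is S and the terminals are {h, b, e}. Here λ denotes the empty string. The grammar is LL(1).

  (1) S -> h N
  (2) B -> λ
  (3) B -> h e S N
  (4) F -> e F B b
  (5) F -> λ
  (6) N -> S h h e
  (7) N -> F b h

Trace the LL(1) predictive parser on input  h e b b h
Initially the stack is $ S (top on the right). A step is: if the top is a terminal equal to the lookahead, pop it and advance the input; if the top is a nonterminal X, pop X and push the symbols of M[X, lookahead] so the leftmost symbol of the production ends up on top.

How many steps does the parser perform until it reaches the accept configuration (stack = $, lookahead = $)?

10

step 1: stack=$ S  input=h e b b h $  — expand S -> h N
step 2: stack=$ N h  input=h e b b h $  — match h
step 3: stack=$ N  input=e b b h $  — expand N -> F b h
step 4: stack=$ h b F  input=e b b h $  — expand F -> e F B b
step 5: stack=$ h b b B F e  input=e b b h $  — match e
step 6: stack=$ h b b B F  input=b b h $  — expand F -> λ
step 7: stack=$ h b b B  input=b b h $  — expand B -> λ
step 8: stack=$ h b b  input=b b h $  — match b
step 9: stack=$ h b  input=b h $  — match b
step 10: stack=$ h  input=h $  — match h
Accept reached after 10 steps.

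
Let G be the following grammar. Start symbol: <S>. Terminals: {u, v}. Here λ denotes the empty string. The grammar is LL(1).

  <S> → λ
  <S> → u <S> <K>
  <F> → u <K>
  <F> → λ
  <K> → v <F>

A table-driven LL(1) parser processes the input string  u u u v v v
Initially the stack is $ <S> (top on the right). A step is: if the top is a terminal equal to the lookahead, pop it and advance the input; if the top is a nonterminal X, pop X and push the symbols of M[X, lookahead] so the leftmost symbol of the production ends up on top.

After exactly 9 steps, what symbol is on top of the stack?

<F>

     Stack                Input          Action
  1  $ <S>                u u u v v v $  expand <S> → u <S> <K>
  2  $ <K> <S> u          u u u v v v $  match u
  3  $ <K> <S>            u u v v v $    expand <S> → u <S> <K>
  4  $ <K> <K> <S> u      u u v v v $    match u
  5  $ <K> <K> <S>        u v v v $      expand <S> → u <S> <K>
  6  $ <K> <K> <K> <S> u  u v v v $      match u
  7  $ <K> <K> <K> <S>    v v v $        expand <S> → λ
  8  $ <K> <K> <K>        v v v $        expand <K> → v <F>
  9  $ <K> <K> <F> v      v v v $        match v
Stack after step 9: $ <K> <K> <F> (top = <F>).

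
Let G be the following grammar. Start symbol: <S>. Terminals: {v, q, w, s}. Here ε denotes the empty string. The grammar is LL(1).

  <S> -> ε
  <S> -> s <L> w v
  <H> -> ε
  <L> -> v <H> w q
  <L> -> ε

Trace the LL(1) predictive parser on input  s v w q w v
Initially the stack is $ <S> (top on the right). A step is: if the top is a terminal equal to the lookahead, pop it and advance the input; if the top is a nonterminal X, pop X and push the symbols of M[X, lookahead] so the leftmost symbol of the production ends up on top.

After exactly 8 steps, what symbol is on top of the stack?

v

step 1: stack=$ <S>  input=s v w q w v $  — expand <S> -> s <L> w v
step 2: stack=$ v w <L> s  input=s v w q w v $  — match s
step 3: stack=$ v w <L>  input=v w q w v $  — expand <L> -> v <H> w q
step 4: stack=$ v w q w <H> v  input=v w q w v $  — match v
step 5: stack=$ v w q w <H>  input=w q w v $  — expand <H> -> ε
step 6: stack=$ v w q w  input=w q w v $  — match w
step 7: stack=$ v w q  input=q w v $  — match q
step 8: stack=$ v w  input=w v $  — match w
Stack after step 8: $ v (top = v).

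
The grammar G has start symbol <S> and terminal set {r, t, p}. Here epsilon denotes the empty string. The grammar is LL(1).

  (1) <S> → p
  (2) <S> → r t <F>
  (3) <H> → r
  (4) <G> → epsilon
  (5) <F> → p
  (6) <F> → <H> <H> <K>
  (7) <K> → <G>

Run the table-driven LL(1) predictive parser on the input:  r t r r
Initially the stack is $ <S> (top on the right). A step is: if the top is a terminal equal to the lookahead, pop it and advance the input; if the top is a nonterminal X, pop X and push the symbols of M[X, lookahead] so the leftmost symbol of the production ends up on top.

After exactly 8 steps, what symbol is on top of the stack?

<K>

step 1: stack=$ <S>  input=r t r r $  — expand <S> → r t <F>
step 2: stack=$ <F> t r  input=r t r r $  — match r
step 3: stack=$ <F> t  input=t r r $  — match t
step 4: stack=$ <F>  input=r r $  — expand <F> → <H> <H> <K>
step 5: stack=$ <K> <H> <H>  input=r r $  — expand <H> → r
step 6: stack=$ <K> <H> r  input=r r $  — match r
step 7: stack=$ <K> <H>  input=r $  — expand <H> → r
step 8: stack=$ <K> r  input=r $  — match r
Stack after step 8: $ <K> (top = <K>).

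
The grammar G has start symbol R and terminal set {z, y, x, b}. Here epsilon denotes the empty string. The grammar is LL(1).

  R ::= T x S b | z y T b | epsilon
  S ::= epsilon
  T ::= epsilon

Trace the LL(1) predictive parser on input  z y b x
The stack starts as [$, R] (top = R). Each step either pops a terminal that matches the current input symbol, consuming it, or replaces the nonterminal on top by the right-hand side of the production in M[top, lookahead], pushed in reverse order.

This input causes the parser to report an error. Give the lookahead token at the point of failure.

x

     Stack      Input      Action
  1  $ R        z y b x $  expand R ::= z y T b
  2  $ b T y z  z y b x $  match z
  3  $ b T y    y b x $    match y
  4  $ b T      b x $      expand T ::= epsilon
  5  $ b        b x $      match b
  6  $          x $        error: stack empty but input remains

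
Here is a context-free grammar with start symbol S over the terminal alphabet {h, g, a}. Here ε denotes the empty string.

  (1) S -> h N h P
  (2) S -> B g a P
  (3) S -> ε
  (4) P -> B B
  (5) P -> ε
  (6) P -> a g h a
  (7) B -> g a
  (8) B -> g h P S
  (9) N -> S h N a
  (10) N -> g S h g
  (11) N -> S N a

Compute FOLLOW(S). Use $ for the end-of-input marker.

{$, g, h}

FIRST(B) = {g}
FIRST(S) = {ε, g, h}  (via B g a P)
FIRST(P) = {ε, a, g}  (via B B)
FIRST(N) = {g, h}  (via S h N a, S N a)
FOLLOW(S) includes $ since S is the start symbol.
FOLLOW(N): in S->h N h P, N is followed by h P with FIRST {h}; in N->S h N a, N is followed by a with FIRST {a}; in N->S N a, N is followed by a with FIRST {a}. Thus FOLLOW(N) = {a, h}.
FOLLOW(S): in B->g h P S, the suffix after S is empty, so FOLLOW(S) ⊇ FOLLOW(B) = {$, g, h}; in N->S h N a, S is followed by h N a with FIRST {h}; in N->g S h g, S is followed by h g with FIRST {h}; in N->S N a, S is followed by N a with FIRST {g, h}. Thus FOLLOW(S) = {$, g, h}.
FOLLOW(P): in S->h N h P, the suffix after P is empty, so FOLLOW(P) ⊇ FOLLOW(S) = {$, g, h}; in S->B g a P, the suffix after P is empty, so FOLLOW(P) ⊇ FOLLOW(S) = {$, g, h}; in B->g h P S, P is followed by S with FIRST {ε, g, h}; in B->g h P S, the suffix after P is nullable, so FOLLOW(P) ⊇ FOLLOW(B) = {$, g, h}. Thus FOLLOW(P) = {$, g, h}.
FOLLOW(B): in S->B g a P, B is followed by g a P with FIRST {g}; in P->B B (occurrence 1), B is followed by B with FIRST {g}; in P->B B (occurrence 2), the suffix after B is empty, so FOLLOW(B) ⊇ FOLLOW(P) = {$, g, h}. Thus FOLLOW(B) = {$, g, h}.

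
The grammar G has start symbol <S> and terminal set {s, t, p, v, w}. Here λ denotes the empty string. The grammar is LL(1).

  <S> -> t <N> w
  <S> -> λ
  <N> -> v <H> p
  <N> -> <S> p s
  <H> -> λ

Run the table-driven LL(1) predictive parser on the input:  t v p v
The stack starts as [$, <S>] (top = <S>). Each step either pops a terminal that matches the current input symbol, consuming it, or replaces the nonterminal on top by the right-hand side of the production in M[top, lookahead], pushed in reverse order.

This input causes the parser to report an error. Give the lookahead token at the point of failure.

     Stack        Input      Action
  1  $ <S>        t v p v $  expand <S> -> t <N> w
  2  $ w <N> t    t v p v $  match t
  3  $ w <N>      v p v $    expand <N> -> v <H> p
  4  $ w p <H> v  v p v $    match v
  5  $ w p <H>    p v $      expand <H> -> λ
  6  $ w p        p v $      match p
  7  $ w          v $        error: top is terminal w but lookahead is v

v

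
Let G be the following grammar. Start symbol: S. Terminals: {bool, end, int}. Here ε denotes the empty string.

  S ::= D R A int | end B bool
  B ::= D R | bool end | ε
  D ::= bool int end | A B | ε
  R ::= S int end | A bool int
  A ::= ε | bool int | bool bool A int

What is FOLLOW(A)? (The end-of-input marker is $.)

FIRST(A) = {ε, bool}
FIRST(S) = {bool, end}  (via D R A int)
FIRST(R) = {bool, end}  (via S int end, A bool int)
FIRST(B) = {ε, bool, end}  (via D R)
FIRST(D) = {ε, bool, end}  (via A B)
FOLLOW(S) includes $ since S is the start symbol.
FOLLOW(S): in R::=S int end, S is followed by int end with FIRST {int}. Thus FOLLOW(S) = {$, int}.
FOLLOW(D): in S::=D R A int, D is followed by R A int with FIRST {bool, end}; in B::=D R, D is followed by R with FIRST {bool, end}. Thus FOLLOW(D) = {bool, end}.
FOLLOW(B): in S::=end B bool, B is followed by bool with FIRST {bool}; in D::=A B, the suffix after B is empty, so FOLLOW(B) ⊇ FOLLOW(D) = {bool, end}. Thus FOLLOW(B) = {bool, end}.
FOLLOW(R): in S::=D R A int, R is followed by A int with FIRST {bool, int}; in B::=D R, the suffix after R is empty, so FOLLOW(R) ⊇ FOLLOW(B) = {bool, end}. Thus FOLLOW(R) = {bool, end, int}.
FOLLOW(A): in S::=D R A int, A is followed by int with FIRST {int}; in D::=A B, A is followed by B with FIRST {ε, bool, end}; in D::=A B, the suffix after A is nullable, so FOLLOW(A) ⊇ FOLLOW(D) = {bool, end}; in R::=A bool int, A is followed by bool int with FIRST {bool}; in A::=bool bool A int, A is followed by int with FIRST {int}. Thus FOLLOW(A) = {bool, end, int}.

{bool, end, int}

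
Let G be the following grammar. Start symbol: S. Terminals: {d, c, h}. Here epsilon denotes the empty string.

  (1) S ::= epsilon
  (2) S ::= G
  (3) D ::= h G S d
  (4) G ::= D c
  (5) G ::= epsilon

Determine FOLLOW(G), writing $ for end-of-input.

{$, d, h}

FIRST(D) = {h}
FIRST(G) = {epsilon, h}  (via D c)
FIRST(S) = {epsilon, h}  (via G)
FOLLOW(S) includes $ since S is the start symbol.
FOLLOW(S): in D::=h G S d, S is followed by d with FIRST {d}. Thus FOLLOW(S) = {$, d}.
FOLLOW(D): in G::=D c, D is followed by c with FIRST {c}. Thus FOLLOW(D) = {c}.
FOLLOW(G): in S::=G, the suffix after G is empty, so FOLLOW(G) ⊇ FOLLOW(S) = {$, d}; in D::=h G S d, G is followed by S d with FIRST {d, h}. Thus FOLLOW(G) = {$, d, h}.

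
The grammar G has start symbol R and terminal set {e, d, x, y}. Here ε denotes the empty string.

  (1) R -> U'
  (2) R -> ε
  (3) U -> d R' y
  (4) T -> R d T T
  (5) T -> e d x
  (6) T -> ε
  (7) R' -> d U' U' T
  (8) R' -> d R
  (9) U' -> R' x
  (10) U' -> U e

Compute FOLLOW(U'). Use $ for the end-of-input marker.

FIRST(U) = {d}
FIRST(R') = {d}
FIRST(U') = {d}  (via R' x, U e)
FIRST(R) = {ε, d}  (via U')
FIRST(T) = {ε, d, e}  (via R d T T)
FOLLOW(R) includes $ since R is the start symbol.
FOLLOW(U): in U'->U e, U is followed by e with FIRST {e}. Thus FOLLOW(U) = {e}.
FOLLOW(R'): in U->d R' y, R' is followed by y with FIRST {y}; in U'->R' x, R' is followed by x with FIRST {x}. Thus FOLLOW(R') = {x, y}.
FOLLOW(R): in T->R d T T, R is followed by d T T with FIRST {d}; in R'->d R, the suffix after R is empty, so FOLLOW(R) ⊇ FOLLOW(R') = {x, y}. Thus FOLLOW(R) = {$, d, x, y}.
FOLLOW(T): in T->R d T T (occurrence 1), T is followed by T with FIRST {ε, d, e}; in T->R d T T (occurrence 1), the suffix after T is nullable (adds nothing new); in T->R d T T (occurrence 2), the suffix after T is empty (adds nothing new); in R'->d U' U' T, the suffix after T is empty, so FOLLOW(T) ⊇ FOLLOW(R') = {x, y}. Thus FOLLOW(T) = {d, e, x, y}.
FOLLOW(U'): in R->U', the suffix after U' is empty, so FOLLOW(U') ⊇ FOLLOW(R) = {$, d, x, y}; in R'->d U' U' T (occurrence 1), U' is followed by U' T with FIRST {d}; in R'->d U' U' T (occurrence 2), U' is followed by T with FIRST {ε, d, e}; in R'->d U' U' T (occurrence 2), the suffix after U' is nullable, so FOLLOW(U') ⊇ FOLLOW(R') = {x, y}. Thus FOLLOW(U') = {$, d, e, x, y}.

{$, d, e, x, y}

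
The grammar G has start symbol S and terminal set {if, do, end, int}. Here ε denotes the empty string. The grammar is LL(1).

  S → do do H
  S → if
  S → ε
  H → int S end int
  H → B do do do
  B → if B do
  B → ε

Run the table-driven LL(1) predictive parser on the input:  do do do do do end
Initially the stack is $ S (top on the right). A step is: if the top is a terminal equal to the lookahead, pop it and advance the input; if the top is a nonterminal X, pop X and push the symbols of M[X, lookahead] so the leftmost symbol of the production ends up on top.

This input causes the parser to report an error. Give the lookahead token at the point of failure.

end

     Stack         Input                 Action
  1  $ S           do do do do do end $  expand S → do do H
  2  $ H do do     do do do do do end $  match do
  3  $ H do        do do do do end $     match do
  4  $ H           do do do end $        expand H → B do do do
  5  $ do do do B  do do do end $        expand B → ε
  6  $ do do do    do do do end $        match do
  7  $ do do       do do end $           match do
  8  $ do          do end $              match do
  9  $             end $                 error: stack empty but input remains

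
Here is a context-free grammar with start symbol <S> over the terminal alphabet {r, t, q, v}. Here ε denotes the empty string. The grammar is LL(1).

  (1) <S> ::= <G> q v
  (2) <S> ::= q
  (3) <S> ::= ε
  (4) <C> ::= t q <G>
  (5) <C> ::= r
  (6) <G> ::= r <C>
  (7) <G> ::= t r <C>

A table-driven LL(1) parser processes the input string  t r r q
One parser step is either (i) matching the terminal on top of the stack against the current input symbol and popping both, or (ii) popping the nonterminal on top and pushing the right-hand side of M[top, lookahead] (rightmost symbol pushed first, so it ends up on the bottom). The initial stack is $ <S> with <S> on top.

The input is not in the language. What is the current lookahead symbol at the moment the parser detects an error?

     Stack          Input      Action
  1  $ <S>          t r r q $  expand <S> ::= <G> q v
  2  $ v q <G>      t r r q $  expand <G> ::= t r <C>
  3  $ v q <C> r t  t r r q $  match t
  4  $ v q <C> r    r r q $    match r
  5  $ v q <C>      r q $      expand <C> ::= r
  6  $ v q r        r q $      match r
  7  $ v q          q $        match q
  8  $ v            $          error: top is terminal v but lookahead is $

$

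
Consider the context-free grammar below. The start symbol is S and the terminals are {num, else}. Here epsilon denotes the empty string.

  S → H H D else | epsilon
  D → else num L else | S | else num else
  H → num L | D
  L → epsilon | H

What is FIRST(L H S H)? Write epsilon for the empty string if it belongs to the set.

{epsilon, else, num}

FIRST(S) = {epsilon, else, num}  (via H H D else)
FIRST(D) = {epsilon, else, num}  (via S)
FIRST(H) = {epsilon, else, num}  (via D)
FIRST(L) = {epsilon, else, num}  (via H)
FIRST(L H S H): take FIRST of each symbol in turn, carrying on past any symbol whose FIRST contains epsilon; result {epsilon, else, num}.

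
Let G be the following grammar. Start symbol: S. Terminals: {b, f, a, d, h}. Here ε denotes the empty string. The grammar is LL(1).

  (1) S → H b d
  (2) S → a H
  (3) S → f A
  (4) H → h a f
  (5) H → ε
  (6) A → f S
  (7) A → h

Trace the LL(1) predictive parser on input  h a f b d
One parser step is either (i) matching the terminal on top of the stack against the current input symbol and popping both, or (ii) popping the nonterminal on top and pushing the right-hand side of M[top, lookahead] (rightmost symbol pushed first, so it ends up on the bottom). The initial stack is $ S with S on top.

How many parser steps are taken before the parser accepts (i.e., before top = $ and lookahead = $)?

7

     Stack        Input        Action
  1  $ S          h a f b d $  expand S → H b d
  2  $ d b H      h a f b d $  expand H → h a f
  3  $ d b f a h  h a f b d $  match h
  4  $ d b f a    a f b d $    match a
  5  $ d b f      f b d $      match f
  6  $ d b        b d $        match b
  7  $ d          d $          match d
Accept reached after 7 steps.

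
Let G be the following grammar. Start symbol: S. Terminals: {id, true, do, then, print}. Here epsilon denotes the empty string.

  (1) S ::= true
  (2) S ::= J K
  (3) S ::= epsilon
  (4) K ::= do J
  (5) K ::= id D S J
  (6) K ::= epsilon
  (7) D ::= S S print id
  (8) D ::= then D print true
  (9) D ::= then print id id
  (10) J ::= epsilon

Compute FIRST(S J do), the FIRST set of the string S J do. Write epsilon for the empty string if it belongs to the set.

FIRST(K): from K::=do J we get {do}; from K::=id D S J we get {id}; from K::=epsilon we get {epsilon}. So FIRST(K) = {epsilon, do, id}.
FIRST(J): from J::=epsilon we get {epsilon}. So FIRST(J) = {epsilon}.
FIRST(S): from S::=true we get {true}; from S::=J K we get {epsilon, do, id}; from S::=epsilon we get {epsilon}. So FIRST(S) = {epsilon, do, id, true}.
FIRST(D): from D::=S S print id we get {do, id, print, true}; from D::=then D print true we get {then}; from D::=then print id id we get {then}. So FIRST(D) = {do, id, print, then, true}.
FIRST(S J do): take FIRST of each symbol in turn, carrying on past any symbol whose FIRST contains epsilon; result {do, id, true}.

{do, id, true}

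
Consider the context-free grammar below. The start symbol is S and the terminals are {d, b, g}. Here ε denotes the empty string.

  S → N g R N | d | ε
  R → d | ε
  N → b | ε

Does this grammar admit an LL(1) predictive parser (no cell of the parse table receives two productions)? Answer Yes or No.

FIRST(S) = {ε, b, d, g}
FIRST(R) = {ε, d}
FIRST(N) = {ε, b}
FOLLOW(S) = {$}
FOLLOW(R) = {$, b}
FOLLOW(N) = {$, g}
Each cell of M receives at most one production.

Yes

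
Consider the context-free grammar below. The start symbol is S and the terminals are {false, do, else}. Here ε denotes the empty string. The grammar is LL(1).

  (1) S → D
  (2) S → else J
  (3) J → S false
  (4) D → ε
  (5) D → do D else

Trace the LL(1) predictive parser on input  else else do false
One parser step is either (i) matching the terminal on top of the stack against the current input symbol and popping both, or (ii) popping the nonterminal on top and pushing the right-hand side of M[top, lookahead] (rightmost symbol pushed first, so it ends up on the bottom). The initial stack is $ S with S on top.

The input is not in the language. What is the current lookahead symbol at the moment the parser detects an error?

false

      Stack                    Input                 Action
   1  $ S                      else else do false $  expand S → else J
   2  $ J else                 else else do false $  match else
   3  $ J                      else do false $       expand J → S false
   4  $ false S                else do false $       expand S → else J
   5  $ false J else           else do false $       match else
   6  $ false J                do false $            expand J → S false
   7  $ false false S          do false $            expand S → D
   8  $ false false D          do false $            expand D → do D else
   9  $ false false else D do  do false $            match do
  10  $ false false else D     false $               expand D → ε
  11  $ false false else       false $               error: top is terminal else but lookahead is false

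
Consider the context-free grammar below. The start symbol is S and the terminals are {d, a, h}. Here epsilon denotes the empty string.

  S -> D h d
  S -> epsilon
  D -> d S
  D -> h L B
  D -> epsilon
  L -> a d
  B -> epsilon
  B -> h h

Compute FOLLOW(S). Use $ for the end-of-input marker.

FIRST(D): from D->d S we get {d}; from D->h L B we get {h}; from D->epsilon we get {epsilon}. So FIRST(D) = {epsilon, d, h}.
FIRST(L): from L->a d we get {a}. So FIRST(L) = {a}.
FIRST(B): from B->epsilon we get {epsilon}; from B->h h we get {h}. So FIRST(B) = {epsilon, h}.
FIRST(S): from S->D h d we get {d, h}; from S->epsilon we get {epsilon}. So FIRST(S) = {epsilon, d, h}.
FOLLOW(S) includes $ since S is the start symbol.
FOLLOW(D): in S->D h d, D is followed by h d with FIRST {h}. Thus FOLLOW(D) = {h}.
FOLLOW(S): in D->d S, the suffix after S is empty, so FOLLOW(S) ⊇ FOLLOW(D) = {h}. Thus FOLLOW(S) = {$, h}.
FOLLOW(L): in D->h L B, L is followed by B with FIRST {epsilon, h}; in D->h L B, the suffix after L is nullable, so FOLLOW(L) ⊇ FOLLOW(D) = {h}. Thus FOLLOW(L) = {h}.
FOLLOW(B): in D->h L B, the suffix after B is empty, so FOLLOW(B) ⊇ FOLLOW(D) = {h}. Thus FOLLOW(B) = {h}.

{$, h}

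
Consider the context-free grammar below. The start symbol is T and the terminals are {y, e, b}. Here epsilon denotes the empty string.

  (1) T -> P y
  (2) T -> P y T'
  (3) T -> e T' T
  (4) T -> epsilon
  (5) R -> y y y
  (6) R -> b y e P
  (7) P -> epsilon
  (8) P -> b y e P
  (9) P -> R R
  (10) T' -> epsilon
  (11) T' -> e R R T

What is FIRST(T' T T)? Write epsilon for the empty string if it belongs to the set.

{epsilon, b, e, y}

FIRST(R): from R->y y y we get {y}; from R->b y e P we get {b}. So FIRST(R) = {b, y}.
FIRST(T'): from T'->epsilon we get {epsilon}; from T'->e R R T we get {e}. So FIRST(T') = {epsilon, e}.
FIRST(P): from P->epsilon we get {epsilon}; from P->b y e P we get {b}; from P->R R we get {b, y}. So FIRST(P) = {epsilon, b, y}.
FIRST(T): from T->P y we get {b, y}; from T->P y T' we get {b, y}; from T->e T' T we get {e}; from T->epsilon we get {epsilon}. So FIRST(T) = {epsilon, b, e, y}.
FIRST(T' T T): take FIRST of each symbol in turn, carrying on past any symbol whose FIRST contains epsilon; result {epsilon, b, e, y}.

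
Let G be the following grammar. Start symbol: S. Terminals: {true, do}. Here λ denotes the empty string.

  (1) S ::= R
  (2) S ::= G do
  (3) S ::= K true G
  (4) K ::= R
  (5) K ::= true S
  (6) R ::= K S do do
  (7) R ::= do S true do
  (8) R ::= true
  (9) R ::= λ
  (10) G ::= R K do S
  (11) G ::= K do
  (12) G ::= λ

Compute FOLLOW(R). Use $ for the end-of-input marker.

{$, do, true}

FIRST(S) = {λ, do, true}  (via R, G do, K true G)
FIRST(K) = {λ, do, true}  (via R)
FIRST(R) = {λ, do, true}  (via K S do do)
FIRST(G) = {λ, do, true}  (via R K do S, K do)
FOLLOW(S) includes $ since S is the start symbol.
FOLLOW(K): in S::=K true G, K is followed by true G with FIRST {true}; in R::=K S do do, K is followed by S do do with FIRST {do, true}; in G::=R K do S, K is followed by do S with FIRST {do}; in G::=K do, K is followed by do with FIRST {do}. Thus FOLLOW(K) = {do, true}.
FOLLOW(S): in K::=true S, the suffix after S is empty, so FOLLOW(S) ⊇ FOLLOW(K) = {do, true}; in R::=K S do do, S is followed by do do with FIRST {do}; in R::=do S true do, S is followed by true do with FIRST {true}; in G::=R K do S, the suffix after S is empty, so FOLLOW(S) ⊇ FOLLOW(G) = {$, do, true}. Thus FOLLOW(S) = {$, do, true}.
FOLLOW(R): in S::=R, the suffix after R is empty, so FOLLOW(R) ⊇ FOLLOW(S) = {$, do, true}; in K::=R, the suffix after R is empty, so FOLLOW(R) ⊇ FOLLOW(K) = {do, true}; in G::=R K do S, R is followed by K do S with FIRST {do, true}. Thus FOLLOW(R) = {$, do, true}.
FOLLOW(G): in S::=G do, G is followed by do with FIRST {do}; in S::=K true G, the suffix after G is empty, so FOLLOW(G) ⊇ FOLLOW(S) = {$, do, true}. Thus FOLLOW(G) = {$, do, true}.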